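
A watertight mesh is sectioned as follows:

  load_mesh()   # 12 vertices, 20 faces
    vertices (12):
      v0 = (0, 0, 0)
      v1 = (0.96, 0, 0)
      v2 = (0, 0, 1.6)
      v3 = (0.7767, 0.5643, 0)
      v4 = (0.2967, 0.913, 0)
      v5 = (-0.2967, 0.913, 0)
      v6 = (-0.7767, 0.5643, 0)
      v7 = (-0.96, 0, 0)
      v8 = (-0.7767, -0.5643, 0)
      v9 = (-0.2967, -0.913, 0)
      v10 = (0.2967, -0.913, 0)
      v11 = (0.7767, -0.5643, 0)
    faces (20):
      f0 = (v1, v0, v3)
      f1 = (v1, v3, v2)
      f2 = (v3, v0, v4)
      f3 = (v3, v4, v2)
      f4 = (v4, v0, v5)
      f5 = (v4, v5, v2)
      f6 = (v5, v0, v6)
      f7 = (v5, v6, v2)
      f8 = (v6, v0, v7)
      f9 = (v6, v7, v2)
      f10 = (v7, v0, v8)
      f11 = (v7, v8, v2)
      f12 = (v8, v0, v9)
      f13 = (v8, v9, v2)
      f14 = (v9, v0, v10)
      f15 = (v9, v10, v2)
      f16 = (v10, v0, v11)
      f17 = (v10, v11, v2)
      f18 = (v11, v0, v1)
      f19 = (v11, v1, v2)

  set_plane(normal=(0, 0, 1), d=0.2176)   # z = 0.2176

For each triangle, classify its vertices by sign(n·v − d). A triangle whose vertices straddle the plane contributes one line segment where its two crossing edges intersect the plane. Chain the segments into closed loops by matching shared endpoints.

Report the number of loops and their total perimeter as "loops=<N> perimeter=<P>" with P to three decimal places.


loops=1 perimeter=5.126

Straddling triangles (10 of 20):
  (v1,v3,v2) [--+] → (0.671069, 0.487555, 0.2176)–(0.82944, 0, 0.2176)  len=0.5126
  (v3,v4,v2) [--+] → (0.256349, 0.788832, 0.2176)–(0.671069, 0.487555, 0.2176)  len=0.5126
  (v4,v5,v2) [--+] → (-0.256349, 0.788832, 0.2176)–(0.256349, 0.788832, 0.2176)  len=0.5127
  (v5,v6,v2) [--+] → (-0.671069, 0.487555, 0.2176)–(-0.256349, 0.788832, 0.2176)  len=0.5126
  (v6,v7,v2) [--+] → (-0.82944, 0, 0.2176)–(-0.671069, 0.487555, 0.2176)  len=0.5126
  (v7,v8,v2) [--+] → (-0.671069, -0.487555, 0.2176)–(-0.82944, 0, 0.2176)  len=0.5126
  (v8,v9,v2) [--+] → (-0.256349, -0.788832, 0.2176)–(-0.671069, -0.487555, 0.2176)  len=0.5126
  (v9,v10,v2) [--+] → (0.256349, -0.788832, 0.2176)–(-0.256349, -0.788832, 0.2176)  len=0.5127
  (v10,v11,v2) [--+] → (0.671069, -0.487555, 0.2176)–(0.256349, -0.788832, 0.2176)  len=0.5126
  (v11,v1,v2) [--+] → (0.82944, 0, 0.2176)–(0.671069, -0.487555, 0.2176)  len=0.5126

Chained into 1 loop(s):
  loop 1: 10 segments, perimeter = 5.1263
Total perimeter = 5.126


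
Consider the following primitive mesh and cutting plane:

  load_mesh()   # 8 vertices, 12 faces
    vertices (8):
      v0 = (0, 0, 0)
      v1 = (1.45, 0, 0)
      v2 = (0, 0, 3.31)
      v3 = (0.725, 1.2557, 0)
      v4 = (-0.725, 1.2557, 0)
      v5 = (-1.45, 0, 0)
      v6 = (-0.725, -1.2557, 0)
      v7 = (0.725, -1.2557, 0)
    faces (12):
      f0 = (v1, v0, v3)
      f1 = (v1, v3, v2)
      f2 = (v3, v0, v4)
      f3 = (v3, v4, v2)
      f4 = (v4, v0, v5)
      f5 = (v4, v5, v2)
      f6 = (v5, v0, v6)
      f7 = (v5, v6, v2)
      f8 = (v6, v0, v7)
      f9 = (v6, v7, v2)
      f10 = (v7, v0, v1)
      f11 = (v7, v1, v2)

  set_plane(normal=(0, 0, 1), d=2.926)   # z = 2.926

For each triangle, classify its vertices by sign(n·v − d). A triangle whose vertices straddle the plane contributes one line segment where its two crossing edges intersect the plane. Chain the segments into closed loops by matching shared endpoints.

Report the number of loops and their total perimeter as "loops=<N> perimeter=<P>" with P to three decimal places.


Straddling triangles (6 of 12):
  (v1,v3,v2) [--+] → (0.0841088, 0.145676, 2.926)–(0.168218, 0, 2.926)  len=0.1682
  (v3,v4,v2) [--+] → (-0.0841088, 0.145676, 2.926)–(0.0841088, 0.145676, 2.926)  len=0.1682
  (v4,v5,v2) [--+] → (-0.168218, 0, 2.926)–(-0.0841088, 0.145676, 2.926)  len=0.1682
  (v5,v6,v2) [--+] → (-0.0841088, -0.145676, 2.926)–(-0.168218, 0, 2.926)  len=0.1682
  (v6,v7,v2) [--+] → (0.0841088, -0.145676, 2.926)–(-0.0841088, -0.145676, 2.926)  len=0.1682
  (v7,v1,v2) [--+] → (0.168218, 0, 2.926)–(0.0841088, -0.145676, 2.926)  len=0.1682

Chained into 1 loop(s):
  loop 1: 6 segments, perimeter = 1.0093
Total perimeter = 1.009

loops=1 perimeter=1.009


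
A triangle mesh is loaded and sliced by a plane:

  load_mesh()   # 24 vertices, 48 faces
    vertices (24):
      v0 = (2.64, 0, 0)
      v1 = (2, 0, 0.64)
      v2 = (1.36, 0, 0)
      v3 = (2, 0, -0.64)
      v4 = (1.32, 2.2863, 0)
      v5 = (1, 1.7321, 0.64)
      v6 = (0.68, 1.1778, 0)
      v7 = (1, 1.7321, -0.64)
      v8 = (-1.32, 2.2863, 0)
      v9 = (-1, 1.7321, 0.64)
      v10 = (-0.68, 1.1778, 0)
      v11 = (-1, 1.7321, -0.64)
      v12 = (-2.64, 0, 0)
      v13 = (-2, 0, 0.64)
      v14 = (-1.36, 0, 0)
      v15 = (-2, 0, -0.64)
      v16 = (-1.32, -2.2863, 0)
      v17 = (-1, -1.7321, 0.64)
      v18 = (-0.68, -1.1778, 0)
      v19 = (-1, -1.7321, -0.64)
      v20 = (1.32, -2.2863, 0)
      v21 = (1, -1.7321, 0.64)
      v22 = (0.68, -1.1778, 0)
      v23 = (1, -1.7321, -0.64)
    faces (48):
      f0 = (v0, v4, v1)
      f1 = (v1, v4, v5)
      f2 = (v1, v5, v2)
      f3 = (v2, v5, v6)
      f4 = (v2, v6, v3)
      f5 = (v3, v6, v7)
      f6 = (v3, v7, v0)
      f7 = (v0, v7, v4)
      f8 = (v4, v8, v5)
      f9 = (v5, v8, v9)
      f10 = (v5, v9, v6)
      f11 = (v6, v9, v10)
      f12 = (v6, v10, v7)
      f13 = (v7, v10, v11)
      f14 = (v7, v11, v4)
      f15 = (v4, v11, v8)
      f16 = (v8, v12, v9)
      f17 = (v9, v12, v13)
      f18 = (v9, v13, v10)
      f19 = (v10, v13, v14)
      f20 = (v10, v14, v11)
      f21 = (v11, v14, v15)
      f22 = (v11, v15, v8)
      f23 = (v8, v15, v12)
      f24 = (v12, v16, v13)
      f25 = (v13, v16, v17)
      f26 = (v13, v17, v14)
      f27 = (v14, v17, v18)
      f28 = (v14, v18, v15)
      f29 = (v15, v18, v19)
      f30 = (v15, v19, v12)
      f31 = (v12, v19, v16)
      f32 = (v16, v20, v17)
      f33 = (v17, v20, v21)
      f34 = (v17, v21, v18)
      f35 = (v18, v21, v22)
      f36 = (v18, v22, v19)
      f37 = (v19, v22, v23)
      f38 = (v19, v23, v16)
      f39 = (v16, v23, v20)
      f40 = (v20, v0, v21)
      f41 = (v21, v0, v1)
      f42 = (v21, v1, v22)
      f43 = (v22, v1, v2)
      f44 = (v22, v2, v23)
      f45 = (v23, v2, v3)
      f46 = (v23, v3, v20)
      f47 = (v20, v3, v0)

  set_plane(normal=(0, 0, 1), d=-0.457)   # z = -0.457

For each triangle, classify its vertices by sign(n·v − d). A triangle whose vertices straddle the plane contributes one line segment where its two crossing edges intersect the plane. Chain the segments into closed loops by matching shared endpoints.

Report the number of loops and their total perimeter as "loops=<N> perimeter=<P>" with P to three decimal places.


loops=2 perimeter=24.000

Straddling triangles (24 of 48):
  (v2,v6,v3) [++-] → (1.62256, 0.336777, -0.457)–(1.817, 0, -0.457)  len=0.3889
  (v3,v6,v7) [-+-] → (1.62256, 0.336777, -0.457)–(0.9085, 1.5736, -0.457)  len=1.4282
  (v3,v7,v0) [--+] → (1.46894, 1.23683, -0.457)–(2.183, 0, -0.457)  len=1.4282
  (v0,v7,v4) [+-+] → (1.46894, 1.23683, -0.457)–(1.0915, 1.89057, -0.457)  len=0.7549
  (v6,v10,v7) [++-] → (0.519625, 1.5736, -0.457)–(0.9085, 1.5736, -0.457)  len=0.3889
  (v7,v10,v11) [-+-] → (0.519625, 1.5736, -0.457)–(-0.9085, 1.5736, -0.457)  len=1.4281
  (v7,v11,v4) [--+] → (-0.336625, 1.89057, -0.457)–(1.0915, 1.89057, -0.457)  len=1.4281
  (v4,v11,v8) [+-+] → (-0.336625, 1.89057, -0.457)–(-1.0915, 1.89057, -0.457)  len=0.7549
  (v10,v14,v11) [++-] → (-1.10294, 1.23683, -0.457)–(-0.9085, 1.5736, -0.457)  len=0.3889
  (v11,v14,v15) [-+-] → (-1.10294, 1.23683, -0.457)–(-1.817, 0, -0.457)  len=1.4282
  (v11,v15,v8) [--+] → (-1.80556, 0.653739, -0.457)–(-1.0915, 1.89057, -0.457)  len=1.4282
  (v8,v15,v12) [+-+] → (-1.80556, 0.653739, -0.457)–(-2.183, 0, -0.457)  len=0.7549
  (v14,v18,v15) [++-] → (-1.62256, -0.336777, -0.457)–(-1.817, 0, -0.457)  len=0.3889
  (v15,v18,v19) [-+-] → (-1.62256, -0.336777, -0.457)–(-0.9085, -1.5736, -0.457)  len=1.4282
  (v15,v19,v12) [--+] → (-1.46894, -1.23683, -0.457)–(-2.183, 0, -0.457)  len=1.4282
  (v12,v19,v16) [+-+] → (-1.46894, -1.23683, -0.457)–(-1.0915, -1.89057, -0.457)  len=0.7549
  (v18,v22,v19) [++-] → (-0.519625, -1.5736, -0.457)–(-0.9085, -1.5736, -0.457)  len=0.3889
  (v19,v22,v23) [-+-] → (-0.519625, -1.5736, -0.457)–(0.9085, -1.5736, -0.457)  len=1.4281
  (v19,v23,v16) [--+] → (0.336625, -1.89057, -0.457)–(-1.0915, -1.89057, -0.457)  len=1.4281
  (v16,v23,v20) [+-+] → (0.336625, -1.89057, -0.457)–(1.0915, -1.89057, -0.457)  len=0.7549
  (v22,v2,v23) [++-] → (1.10294, -1.23683, -0.457)–(0.9085, -1.5736, -0.457)  len=0.3889
  (v23,v2,v3) [-+-] → (1.10294, -1.23683, -0.457)–(1.817, 0, -0.457)  len=1.4282
  (v23,v3,v20) [--+] → (1.80556, -0.653739, -0.457)–(1.0915, -1.89057, -0.457)  len=1.4282
  (v20,v3,v0) [+-+] → (1.80556, -0.653739, -0.457)–(2.183, 0, -0.457)  len=0.7549

Chained into 2 loop(s):
  loop 1: 12 segments, perimeter = 10.9021
  loop 2: 12 segments, perimeter = 13.0981
Total perimeter = 24.000


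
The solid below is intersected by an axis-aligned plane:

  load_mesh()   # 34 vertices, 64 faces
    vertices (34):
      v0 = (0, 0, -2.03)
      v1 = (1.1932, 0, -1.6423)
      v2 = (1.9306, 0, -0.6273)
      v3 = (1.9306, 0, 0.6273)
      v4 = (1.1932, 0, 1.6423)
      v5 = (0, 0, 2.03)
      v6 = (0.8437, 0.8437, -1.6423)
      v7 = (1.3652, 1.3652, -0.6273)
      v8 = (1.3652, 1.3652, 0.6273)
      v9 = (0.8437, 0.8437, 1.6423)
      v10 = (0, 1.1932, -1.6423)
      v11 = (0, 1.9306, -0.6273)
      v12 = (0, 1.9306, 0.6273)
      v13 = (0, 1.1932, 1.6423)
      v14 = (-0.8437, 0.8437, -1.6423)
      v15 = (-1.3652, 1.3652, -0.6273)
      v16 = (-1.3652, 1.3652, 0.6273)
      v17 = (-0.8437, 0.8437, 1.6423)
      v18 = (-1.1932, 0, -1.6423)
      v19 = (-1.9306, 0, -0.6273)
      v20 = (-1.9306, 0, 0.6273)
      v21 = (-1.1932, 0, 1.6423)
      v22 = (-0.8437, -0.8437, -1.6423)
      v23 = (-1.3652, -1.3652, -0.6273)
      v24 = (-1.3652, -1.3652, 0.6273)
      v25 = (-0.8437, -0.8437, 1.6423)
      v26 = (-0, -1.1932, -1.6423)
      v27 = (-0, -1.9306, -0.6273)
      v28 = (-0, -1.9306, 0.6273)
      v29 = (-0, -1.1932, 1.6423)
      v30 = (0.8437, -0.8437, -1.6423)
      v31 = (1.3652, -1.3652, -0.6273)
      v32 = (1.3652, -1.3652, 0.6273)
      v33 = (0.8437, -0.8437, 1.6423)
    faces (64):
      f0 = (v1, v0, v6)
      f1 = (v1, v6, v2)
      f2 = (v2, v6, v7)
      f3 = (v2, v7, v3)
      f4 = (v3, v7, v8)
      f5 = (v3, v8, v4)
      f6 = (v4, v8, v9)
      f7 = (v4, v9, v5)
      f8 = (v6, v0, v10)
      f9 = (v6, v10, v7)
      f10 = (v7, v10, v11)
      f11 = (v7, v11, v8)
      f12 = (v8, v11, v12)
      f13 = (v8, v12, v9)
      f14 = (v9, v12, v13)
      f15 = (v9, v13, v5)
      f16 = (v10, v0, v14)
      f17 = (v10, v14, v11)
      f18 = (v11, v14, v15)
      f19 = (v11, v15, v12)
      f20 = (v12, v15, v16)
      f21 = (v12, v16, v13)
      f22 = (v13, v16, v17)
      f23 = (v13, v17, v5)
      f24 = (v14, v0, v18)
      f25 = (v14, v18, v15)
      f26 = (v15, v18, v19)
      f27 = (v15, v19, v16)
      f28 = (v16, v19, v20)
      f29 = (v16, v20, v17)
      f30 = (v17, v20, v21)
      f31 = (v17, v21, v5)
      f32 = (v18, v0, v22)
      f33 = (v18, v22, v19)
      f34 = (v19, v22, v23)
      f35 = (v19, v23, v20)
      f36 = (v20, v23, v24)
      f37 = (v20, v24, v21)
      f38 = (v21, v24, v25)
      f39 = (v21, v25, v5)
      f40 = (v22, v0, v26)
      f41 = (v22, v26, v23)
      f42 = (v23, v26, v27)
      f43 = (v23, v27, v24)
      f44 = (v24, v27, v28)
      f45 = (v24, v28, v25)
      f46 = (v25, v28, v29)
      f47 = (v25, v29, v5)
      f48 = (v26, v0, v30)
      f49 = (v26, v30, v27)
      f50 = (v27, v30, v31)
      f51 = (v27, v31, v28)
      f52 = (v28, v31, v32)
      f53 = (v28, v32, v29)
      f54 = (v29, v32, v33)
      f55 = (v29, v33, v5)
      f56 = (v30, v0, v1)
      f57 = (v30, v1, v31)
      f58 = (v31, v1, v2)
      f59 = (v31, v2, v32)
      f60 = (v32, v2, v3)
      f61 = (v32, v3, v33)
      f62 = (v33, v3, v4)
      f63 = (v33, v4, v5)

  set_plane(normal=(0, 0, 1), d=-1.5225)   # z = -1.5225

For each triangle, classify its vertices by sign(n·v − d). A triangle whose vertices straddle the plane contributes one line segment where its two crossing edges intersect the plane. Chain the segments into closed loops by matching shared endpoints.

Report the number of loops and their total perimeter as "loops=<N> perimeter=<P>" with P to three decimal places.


Straddling triangles (16 of 64):
  (v1,v6,v2) [--+] → (0.971986, 0.744118, -1.5225)–(1.28023, 0, -1.5225)  len=0.8054
  (v2,v6,v7) [+-+] → (0.971986, 0.744118, -1.5225)–(0.905252, 0.905252, -1.5225)  len=0.1744
  (v6,v10,v7) [--+] → (0.161134, 1.2135, -1.5225)–(0.905252, 0.905252, -1.5225)  len=0.8054
  (v7,v10,v11) [+-+] → (0.161134, 1.2135, -1.5225)–(0, 1.28023, -1.5225)  len=0.1744
  (v10,v14,v11) [--+] → (-0.744118, 0.971986, -1.5225)–(0, 1.28023, -1.5225)  len=0.8054
  (v11,v14,v15) [+-+] → (-0.744118, 0.971986, -1.5225)–(-0.905252, 0.905252, -1.5225)  len=0.1744
  (v14,v18,v15) [--+] → (-1.2135, 0.161134, -1.5225)–(-0.905252, 0.905252, -1.5225)  len=0.8054
  (v15,v18,v19) [+-+] → (-1.2135, 0.161134, -1.5225)–(-1.28023, 0, -1.5225)  len=0.1744
  (v18,v22,v19) [--+] → (-0.971986, -0.744118, -1.5225)–(-1.28023, 0, -1.5225)  len=0.8054
  (v19,v22,v23) [+-+] → (-0.971986, -0.744118, -1.5225)–(-0.905252, -0.905252, -1.5225)  len=0.1744
  (v22,v26,v23) [--+] → (-0.161134, -1.2135, -1.5225)–(-0.905252, -0.905252, -1.5225)  len=0.8054
  (v23,v26,v27) [+-+] → (-0.161134, -1.2135, -1.5225)–(0, -1.28023, -1.5225)  len=0.1744
  (v26,v30,v27) [--+] → (0.744118, -0.971986, -1.5225)–(0, -1.28023, -1.5225)  len=0.8054
  (v27,v30,v31) [+-+] → (0.744118, -0.971986, -1.5225)–(0.905252, -0.905252, -1.5225)  len=0.1744
  (v30,v1,v31) [--+] → (1.2135, -0.161134, -1.5225)–(0.905252, -0.905252, -1.5225)  len=0.8054
  (v31,v1,v2) [+-+] → (1.2135, -0.161134, -1.5225)–(1.28023, 0, -1.5225)  len=0.1744

Chained into 1 loop(s):
  loop 1: 16 segments, perimeter = 7.8388
Total perimeter = 7.839

loops=1 perimeter=7.839


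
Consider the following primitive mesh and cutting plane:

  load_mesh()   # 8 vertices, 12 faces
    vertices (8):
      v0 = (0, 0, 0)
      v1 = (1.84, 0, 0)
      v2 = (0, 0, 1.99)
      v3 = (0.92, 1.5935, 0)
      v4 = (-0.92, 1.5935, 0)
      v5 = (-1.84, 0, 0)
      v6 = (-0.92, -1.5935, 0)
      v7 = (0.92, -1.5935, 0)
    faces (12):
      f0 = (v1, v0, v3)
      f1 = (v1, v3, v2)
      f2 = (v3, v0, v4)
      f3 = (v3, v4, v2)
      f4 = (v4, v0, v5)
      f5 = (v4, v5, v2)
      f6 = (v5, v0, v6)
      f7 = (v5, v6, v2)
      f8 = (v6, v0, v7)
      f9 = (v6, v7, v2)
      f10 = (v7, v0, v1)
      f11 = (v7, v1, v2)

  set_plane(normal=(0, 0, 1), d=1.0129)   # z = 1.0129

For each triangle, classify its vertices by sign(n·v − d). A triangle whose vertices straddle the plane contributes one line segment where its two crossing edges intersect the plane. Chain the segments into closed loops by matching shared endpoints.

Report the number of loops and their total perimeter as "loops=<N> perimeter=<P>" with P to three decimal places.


Straddling triangles (6 of 12):
  (v1,v3,v2) [--+] → (0.451725, 0.782417, 1.0129)–(0.903449, 0, 1.0129)  len=0.9035
  (v3,v4,v2) [--+] → (-0.451725, 0.782417, 1.0129)–(0.451725, 0.782417, 1.0129)  len=0.9034
  (v4,v5,v2) [--+] → (-0.903449, 0, 1.0129)–(-0.451725, 0.782417, 1.0129)  len=0.9035
  (v5,v6,v2) [--+] → (-0.451725, -0.782417, 1.0129)–(-0.903449, 0, 1.0129)  len=0.9035
  (v6,v7,v2) [--+] → (0.451725, -0.782417, 1.0129)–(-0.451725, -0.782417, 1.0129)  len=0.9034
  (v7,v1,v2) [--+] → (0.903449, 0, 1.0129)–(0.451725, -0.782417, 1.0129)  len=0.9035

Chained into 1 loop(s):
  loop 1: 6 segments, perimeter = 5.4207
Total perimeter = 5.421

loops=1 perimeter=5.421


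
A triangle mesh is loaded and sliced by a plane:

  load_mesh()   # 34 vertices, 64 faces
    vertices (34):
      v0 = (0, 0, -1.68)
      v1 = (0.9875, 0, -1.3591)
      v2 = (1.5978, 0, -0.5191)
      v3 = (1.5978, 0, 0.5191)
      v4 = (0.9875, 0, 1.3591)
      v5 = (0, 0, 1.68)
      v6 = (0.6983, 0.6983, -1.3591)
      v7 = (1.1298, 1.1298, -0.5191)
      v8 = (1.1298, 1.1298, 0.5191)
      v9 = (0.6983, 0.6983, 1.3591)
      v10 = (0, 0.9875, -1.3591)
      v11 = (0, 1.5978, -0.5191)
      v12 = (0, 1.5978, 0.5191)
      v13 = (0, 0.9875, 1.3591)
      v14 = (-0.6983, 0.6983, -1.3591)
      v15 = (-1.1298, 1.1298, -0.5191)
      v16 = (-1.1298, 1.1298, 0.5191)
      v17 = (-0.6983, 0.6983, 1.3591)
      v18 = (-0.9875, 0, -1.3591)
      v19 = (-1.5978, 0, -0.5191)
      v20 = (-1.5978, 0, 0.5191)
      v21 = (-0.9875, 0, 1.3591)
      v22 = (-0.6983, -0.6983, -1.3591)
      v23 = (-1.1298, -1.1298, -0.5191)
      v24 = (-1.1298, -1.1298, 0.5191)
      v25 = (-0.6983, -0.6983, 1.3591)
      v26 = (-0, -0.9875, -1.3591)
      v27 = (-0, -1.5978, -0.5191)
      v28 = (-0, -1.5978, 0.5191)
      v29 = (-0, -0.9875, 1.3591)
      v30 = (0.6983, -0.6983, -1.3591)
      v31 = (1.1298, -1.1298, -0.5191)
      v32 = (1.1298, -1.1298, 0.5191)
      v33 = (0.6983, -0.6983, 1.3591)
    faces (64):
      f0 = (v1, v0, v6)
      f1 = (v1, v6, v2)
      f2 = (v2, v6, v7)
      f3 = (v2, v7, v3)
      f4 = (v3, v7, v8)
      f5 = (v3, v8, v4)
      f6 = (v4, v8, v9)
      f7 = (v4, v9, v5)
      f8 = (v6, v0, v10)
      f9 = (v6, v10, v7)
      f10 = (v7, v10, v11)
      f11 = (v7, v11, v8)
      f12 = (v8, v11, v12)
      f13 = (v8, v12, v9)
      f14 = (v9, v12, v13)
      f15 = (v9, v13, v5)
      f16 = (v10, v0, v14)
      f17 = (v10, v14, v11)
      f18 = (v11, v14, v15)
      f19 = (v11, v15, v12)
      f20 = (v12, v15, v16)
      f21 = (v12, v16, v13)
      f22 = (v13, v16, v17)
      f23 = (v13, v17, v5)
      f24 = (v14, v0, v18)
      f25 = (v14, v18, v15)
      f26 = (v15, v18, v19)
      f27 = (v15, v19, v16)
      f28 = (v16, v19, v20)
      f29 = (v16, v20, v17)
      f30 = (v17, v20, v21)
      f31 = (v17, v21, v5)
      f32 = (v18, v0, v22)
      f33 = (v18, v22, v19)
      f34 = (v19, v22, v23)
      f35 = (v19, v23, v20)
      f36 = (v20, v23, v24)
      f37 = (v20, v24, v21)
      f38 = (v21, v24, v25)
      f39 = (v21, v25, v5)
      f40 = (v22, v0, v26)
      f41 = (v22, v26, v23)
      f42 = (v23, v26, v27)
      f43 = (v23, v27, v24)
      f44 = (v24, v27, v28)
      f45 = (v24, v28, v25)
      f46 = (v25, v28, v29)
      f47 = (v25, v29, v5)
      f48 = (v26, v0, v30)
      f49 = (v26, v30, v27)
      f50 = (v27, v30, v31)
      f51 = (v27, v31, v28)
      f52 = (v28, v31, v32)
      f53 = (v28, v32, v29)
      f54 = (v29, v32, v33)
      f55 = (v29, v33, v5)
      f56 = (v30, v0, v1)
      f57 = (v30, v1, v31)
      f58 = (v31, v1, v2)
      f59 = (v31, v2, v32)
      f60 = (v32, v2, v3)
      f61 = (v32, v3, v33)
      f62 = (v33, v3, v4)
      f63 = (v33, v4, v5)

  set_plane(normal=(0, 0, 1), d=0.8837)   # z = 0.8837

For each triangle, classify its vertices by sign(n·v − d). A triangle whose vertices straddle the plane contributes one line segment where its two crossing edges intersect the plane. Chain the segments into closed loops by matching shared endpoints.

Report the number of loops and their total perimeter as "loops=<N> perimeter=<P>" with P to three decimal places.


Straddling triangles (16 of 64):
  (v3,v8,v4) [--+] → (1.06804, 0.639413, 0.8837)–(1.3329, 0, 0.8837)  len=0.6921
  (v4,v8,v9) [+-+] → (1.06804, 0.639413, 0.8837)–(0.942508, 0.942508, 0.8837)  len=0.3281
  (v8,v12,v9) [--+] → (0.303095, 1.20737, 0.8837)–(0.942508, 0.942508, 0.8837)  len=0.6921
  (v9,v12,v13) [+-+] → (0.303095, 1.20737, 0.8837)–(0, 1.3329, 0.8837)  len=0.3281
  (v12,v16,v13) [--+] → (-0.639413, 1.06804, 0.8837)–(0, 1.3329, 0.8837)  len=0.6921
  (v13,v16,v17) [+-+] → (-0.639413, 1.06804, 0.8837)–(-0.942508, 0.942508, 0.8837)  len=0.3281
  (v16,v20,v17) [--+] → (-1.20737, 0.303095, 0.8837)–(-0.942508, 0.942508, 0.8837)  len=0.6921
  (v17,v20,v21) [+-+] → (-1.20737, 0.303095, 0.8837)–(-1.3329, 0, 0.8837)  len=0.3281
  (v20,v24,v21) [--+] → (-1.06804, -0.639413, 0.8837)–(-1.3329, 0, 0.8837)  len=0.6921
  (v21,v24,v25) [+-+] → (-1.06804, -0.639413, 0.8837)–(-0.942508, -0.942508, 0.8837)  len=0.3281
  (v24,v28,v25) [--+] → (-0.303095, -1.20737, 0.8837)–(-0.942508, -0.942508, 0.8837)  len=0.6921
  (v25,v28,v29) [+-+] → (-0.303095, -1.20737, 0.8837)–(0, -1.3329, 0.8837)  len=0.3281
  (v28,v32,v29) [--+] → (0.639413, -1.06804, 0.8837)–(0, -1.3329, 0.8837)  len=0.6921
  (v29,v32,v33) [+-+] → (0.639413, -1.06804, 0.8837)–(0.942508, -0.942508, 0.8837)  len=0.3281
  (v32,v3,v33) [--+] → (1.20737, -0.303095, 0.8837)–(0.942508, -0.942508, 0.8837)  len=0.6921
  (v33,v3,v4) [+-+] → (1.20737, -0.303095, 0.8837)–(1.3329, 0, 0.8837)  len=0.3281

Chained into 1 loop(s):
  loop 1: 16 segments, perimeter = 8.1613
Total perimeter = 8.161

loops=1 perimeter=8.161


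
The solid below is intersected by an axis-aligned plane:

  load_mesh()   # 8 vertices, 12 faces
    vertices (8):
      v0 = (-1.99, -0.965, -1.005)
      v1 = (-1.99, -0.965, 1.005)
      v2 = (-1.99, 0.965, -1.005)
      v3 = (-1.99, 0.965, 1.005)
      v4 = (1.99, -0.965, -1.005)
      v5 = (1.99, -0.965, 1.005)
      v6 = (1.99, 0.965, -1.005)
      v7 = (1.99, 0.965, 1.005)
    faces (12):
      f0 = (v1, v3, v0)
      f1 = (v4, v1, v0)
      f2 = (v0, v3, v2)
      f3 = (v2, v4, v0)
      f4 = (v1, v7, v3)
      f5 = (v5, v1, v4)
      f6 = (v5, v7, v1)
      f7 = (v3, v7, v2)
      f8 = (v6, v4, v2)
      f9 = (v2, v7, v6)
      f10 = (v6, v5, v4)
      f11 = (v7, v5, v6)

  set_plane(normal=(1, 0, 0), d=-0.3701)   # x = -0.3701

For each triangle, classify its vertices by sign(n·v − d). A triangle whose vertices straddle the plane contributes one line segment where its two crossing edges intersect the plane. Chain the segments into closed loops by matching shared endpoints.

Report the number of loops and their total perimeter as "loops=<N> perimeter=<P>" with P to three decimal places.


loops=1 perimeter=7.880

Straddling triangles (8 of 12):
  (v4,v1,v0) [+--] → (-0.3701, -0.965, 0.18691)–(-0.3701, -0.965, -1.005)  len=1.1919
  (v2,v4,v0) [-+-] → (-0.3701, 0.179471, -1.005)–(-0.3701, -0.965, -1.005)  len=1.1445
  (v1,v7,v3) [-+-] → (-0.3701, -0.179471, 1.005)–(-0.3701, 0.965, 1.005)  len=1.1445
  (v5,v1,v4) [+-+] → (-0.3701, -0.965, 1.005)–(-0.3701, -0.965, 0.18691)  len=0.8181
  (v5,v7,v1) [++-] → (-0.3701, -0.179471, 1.005)–(-0.3701, -0.965, 1.005)  len=0.7855
  (v3,v7,v2) [-+-] → (-0.3701, 0.965, 1.005)–(-0.3701, 0.965, -0.18691)  len=1.1919
  (v6,v4,v2) [++-] → (-0.3701, 0.179471, -1.005)–(-0.3701, 0.965, -1.005)  len=0.7855
  (v2,v7,v6) [-++] → (-0.3701, 0.965, -0.18691)–(-0.3701, 0.965, -1.005)  len=0.8181

Chained into 1 loop(s):
  loop 1: 8 segments, perimeter = 7.8800
Total perimeter = 7.880


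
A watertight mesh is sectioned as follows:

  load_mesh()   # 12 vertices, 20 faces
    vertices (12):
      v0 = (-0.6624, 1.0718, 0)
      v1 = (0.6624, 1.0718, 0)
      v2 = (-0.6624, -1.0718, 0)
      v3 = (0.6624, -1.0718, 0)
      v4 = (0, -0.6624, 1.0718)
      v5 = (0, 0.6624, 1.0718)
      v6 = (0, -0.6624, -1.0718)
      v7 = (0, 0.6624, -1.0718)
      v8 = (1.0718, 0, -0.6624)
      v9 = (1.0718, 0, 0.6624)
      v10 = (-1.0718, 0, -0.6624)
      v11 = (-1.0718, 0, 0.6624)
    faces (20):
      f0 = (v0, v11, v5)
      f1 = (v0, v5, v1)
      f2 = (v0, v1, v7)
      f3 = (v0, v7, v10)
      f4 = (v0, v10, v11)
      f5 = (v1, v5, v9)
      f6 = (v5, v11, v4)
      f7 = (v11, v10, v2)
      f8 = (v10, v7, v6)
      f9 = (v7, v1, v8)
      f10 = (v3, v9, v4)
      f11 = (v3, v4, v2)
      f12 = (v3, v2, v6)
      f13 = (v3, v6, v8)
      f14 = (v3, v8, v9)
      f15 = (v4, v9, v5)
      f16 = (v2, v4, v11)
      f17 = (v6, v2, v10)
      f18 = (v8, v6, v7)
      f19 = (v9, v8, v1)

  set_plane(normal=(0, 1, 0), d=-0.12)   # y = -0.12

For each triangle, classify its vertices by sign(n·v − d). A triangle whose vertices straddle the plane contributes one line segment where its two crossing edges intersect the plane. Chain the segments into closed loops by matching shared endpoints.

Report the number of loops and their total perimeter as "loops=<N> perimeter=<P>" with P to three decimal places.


Straddling triangles (10 of 20):
  (v5,v11,v4) [++-] → (-0.877633, -0.12, 0.736567)–(0, -0.12, 1.0718)  len=0.9395
  (v11,v10,v2) [++-] → (-1.02596, -0.12, -0.588237)–(-1.02596, -0.12, 0.588237)  len=1.1765
  (v10,v7,v6) [++-] → (0, -0.12, -1.0718)–(-0.877633, -0.12, -0.736567)  len=0.9395
  (v3,v9,v4) [-+-] → (1.02596, -0.12, 0.588237)–(0.877633, -0.12, 0.736567)  len=0.2098
  (v3,v6,v8) [--+] → (0.877633, -0.12, -0.736567)–(1.02596, -0.12, -0.588237)  len=0.2098
  (v3,v8,v9) [-++] → (1.02596, -0.12, -0.588237)–(1.02596, -0.12, 0.588237)  len=1.1765
  (v4,v9,v5) [-++] → (0.877633, -0.12, 0.736567)–(0, -0.12, 1.0718)  len=0.9395
  (v2,v4,v11) [--+] → (-0.877633, -0.12, 0.736567)–(-1.02596, -0.12, 0.588237)  len=0.2098
  (v6,v2,v10) [--+] → (-1.02596, -0.12, -0.588237)–(-0.877633, -0.12, -0.736567)  len=0.2098
  (v8,v6,v7) [+-+] → (0.877633, -0.12, -0.736567)–(0, -0.12, -1.0718)  len=0.9395

Chained into 1 loop(s):
  loop 1: 10 segments, perimeter = 6.9499
Total perimeter = 6.950

loops=1 perimeter=6.950


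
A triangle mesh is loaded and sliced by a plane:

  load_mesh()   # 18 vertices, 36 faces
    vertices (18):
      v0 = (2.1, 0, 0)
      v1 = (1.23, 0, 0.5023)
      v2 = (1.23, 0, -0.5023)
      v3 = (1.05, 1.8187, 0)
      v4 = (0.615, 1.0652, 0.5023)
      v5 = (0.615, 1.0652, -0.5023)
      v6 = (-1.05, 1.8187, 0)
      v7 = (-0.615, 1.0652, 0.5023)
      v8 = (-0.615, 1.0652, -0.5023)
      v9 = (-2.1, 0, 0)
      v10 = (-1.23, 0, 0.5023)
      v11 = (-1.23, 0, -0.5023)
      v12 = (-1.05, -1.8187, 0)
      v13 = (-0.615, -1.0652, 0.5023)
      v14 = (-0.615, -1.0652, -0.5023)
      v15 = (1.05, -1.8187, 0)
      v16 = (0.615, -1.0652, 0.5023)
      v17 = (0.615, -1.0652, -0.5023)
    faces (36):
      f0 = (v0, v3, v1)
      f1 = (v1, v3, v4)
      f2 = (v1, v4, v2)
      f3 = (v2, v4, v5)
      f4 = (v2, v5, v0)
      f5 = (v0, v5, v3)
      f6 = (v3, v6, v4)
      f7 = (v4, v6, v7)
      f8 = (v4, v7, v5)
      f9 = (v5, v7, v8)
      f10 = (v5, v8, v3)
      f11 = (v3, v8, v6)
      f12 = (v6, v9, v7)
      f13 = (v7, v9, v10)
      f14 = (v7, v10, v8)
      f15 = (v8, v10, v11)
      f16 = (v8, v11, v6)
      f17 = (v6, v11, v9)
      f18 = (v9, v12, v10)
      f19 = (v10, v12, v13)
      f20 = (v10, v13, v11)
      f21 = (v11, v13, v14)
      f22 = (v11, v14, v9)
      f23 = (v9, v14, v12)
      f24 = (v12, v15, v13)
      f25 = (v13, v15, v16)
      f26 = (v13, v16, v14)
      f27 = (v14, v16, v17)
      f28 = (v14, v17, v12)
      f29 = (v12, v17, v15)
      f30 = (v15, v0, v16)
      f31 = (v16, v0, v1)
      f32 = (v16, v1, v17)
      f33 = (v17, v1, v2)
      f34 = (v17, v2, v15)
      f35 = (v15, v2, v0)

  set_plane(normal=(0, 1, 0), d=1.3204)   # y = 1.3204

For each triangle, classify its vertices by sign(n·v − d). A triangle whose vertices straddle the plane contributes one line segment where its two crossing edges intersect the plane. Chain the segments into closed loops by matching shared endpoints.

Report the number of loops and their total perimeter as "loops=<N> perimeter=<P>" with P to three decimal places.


Straddling triangles (10 of 36):
  (v0,v3,v1) [-+-] → (1.33769, 1.3204, 0)–(1.09932, 1.3204, 0.137624)  len=0.2752
  (v1,v3,v4) [-+-] → (1.09932, 1.3204, 0.137624)–(0.762328, 1.3204, 0.332178)  len=0.3891
  (v0,v5,v3) [--+] → (0.762328, 1.3204, -0.332178)–(1.33769, 1.3204, 0)  len=0.6644
  (v3,v6,v4) [++-] → (0.0510876, 1.3204, 0.332178)–(0.762328, 1.3204, 0.332178)  len=0.7112
  (v4,v6,v7) [-+-] → (0.0510876, 1.3204, 0.332178)–(-0.762328, 1.3204, 0.332178)  len=0.8134
  (v5,v8,v3) [--+] → (-0.0510876, 1.3204, -0.332178)–(0.762328, 1.3204, -0.332178)  len=0.8134
  (v3,v8,v6) [+-+] → (-0.0510876, 1.3204, -0.332178)–(-0.762328, 1.3204, -0.332178)  len=0.7112
  (v6,v9,v7) [+--] → (-1.33769, 1.3204, 0)–(-0.762328, 1.3204, 0.332178)  len=0.6644
  (v8,v11,v6) [--+] → (-1.09932, 1.3204, -0.137624)–(-0.762328, 1.3204, -0.332178)  len=0.3891
  (v6,v11,v9) [+--] → (-1.09932, 1.3204, -0.137624)–(-1.33769, 1.3204, 0)  len=0.2752

Chained into 1 loop(s):
  loop 1: 10 segments, perimeter = 5.7068
Total perimeter = 5.707

loops=1 perimeter=5.707


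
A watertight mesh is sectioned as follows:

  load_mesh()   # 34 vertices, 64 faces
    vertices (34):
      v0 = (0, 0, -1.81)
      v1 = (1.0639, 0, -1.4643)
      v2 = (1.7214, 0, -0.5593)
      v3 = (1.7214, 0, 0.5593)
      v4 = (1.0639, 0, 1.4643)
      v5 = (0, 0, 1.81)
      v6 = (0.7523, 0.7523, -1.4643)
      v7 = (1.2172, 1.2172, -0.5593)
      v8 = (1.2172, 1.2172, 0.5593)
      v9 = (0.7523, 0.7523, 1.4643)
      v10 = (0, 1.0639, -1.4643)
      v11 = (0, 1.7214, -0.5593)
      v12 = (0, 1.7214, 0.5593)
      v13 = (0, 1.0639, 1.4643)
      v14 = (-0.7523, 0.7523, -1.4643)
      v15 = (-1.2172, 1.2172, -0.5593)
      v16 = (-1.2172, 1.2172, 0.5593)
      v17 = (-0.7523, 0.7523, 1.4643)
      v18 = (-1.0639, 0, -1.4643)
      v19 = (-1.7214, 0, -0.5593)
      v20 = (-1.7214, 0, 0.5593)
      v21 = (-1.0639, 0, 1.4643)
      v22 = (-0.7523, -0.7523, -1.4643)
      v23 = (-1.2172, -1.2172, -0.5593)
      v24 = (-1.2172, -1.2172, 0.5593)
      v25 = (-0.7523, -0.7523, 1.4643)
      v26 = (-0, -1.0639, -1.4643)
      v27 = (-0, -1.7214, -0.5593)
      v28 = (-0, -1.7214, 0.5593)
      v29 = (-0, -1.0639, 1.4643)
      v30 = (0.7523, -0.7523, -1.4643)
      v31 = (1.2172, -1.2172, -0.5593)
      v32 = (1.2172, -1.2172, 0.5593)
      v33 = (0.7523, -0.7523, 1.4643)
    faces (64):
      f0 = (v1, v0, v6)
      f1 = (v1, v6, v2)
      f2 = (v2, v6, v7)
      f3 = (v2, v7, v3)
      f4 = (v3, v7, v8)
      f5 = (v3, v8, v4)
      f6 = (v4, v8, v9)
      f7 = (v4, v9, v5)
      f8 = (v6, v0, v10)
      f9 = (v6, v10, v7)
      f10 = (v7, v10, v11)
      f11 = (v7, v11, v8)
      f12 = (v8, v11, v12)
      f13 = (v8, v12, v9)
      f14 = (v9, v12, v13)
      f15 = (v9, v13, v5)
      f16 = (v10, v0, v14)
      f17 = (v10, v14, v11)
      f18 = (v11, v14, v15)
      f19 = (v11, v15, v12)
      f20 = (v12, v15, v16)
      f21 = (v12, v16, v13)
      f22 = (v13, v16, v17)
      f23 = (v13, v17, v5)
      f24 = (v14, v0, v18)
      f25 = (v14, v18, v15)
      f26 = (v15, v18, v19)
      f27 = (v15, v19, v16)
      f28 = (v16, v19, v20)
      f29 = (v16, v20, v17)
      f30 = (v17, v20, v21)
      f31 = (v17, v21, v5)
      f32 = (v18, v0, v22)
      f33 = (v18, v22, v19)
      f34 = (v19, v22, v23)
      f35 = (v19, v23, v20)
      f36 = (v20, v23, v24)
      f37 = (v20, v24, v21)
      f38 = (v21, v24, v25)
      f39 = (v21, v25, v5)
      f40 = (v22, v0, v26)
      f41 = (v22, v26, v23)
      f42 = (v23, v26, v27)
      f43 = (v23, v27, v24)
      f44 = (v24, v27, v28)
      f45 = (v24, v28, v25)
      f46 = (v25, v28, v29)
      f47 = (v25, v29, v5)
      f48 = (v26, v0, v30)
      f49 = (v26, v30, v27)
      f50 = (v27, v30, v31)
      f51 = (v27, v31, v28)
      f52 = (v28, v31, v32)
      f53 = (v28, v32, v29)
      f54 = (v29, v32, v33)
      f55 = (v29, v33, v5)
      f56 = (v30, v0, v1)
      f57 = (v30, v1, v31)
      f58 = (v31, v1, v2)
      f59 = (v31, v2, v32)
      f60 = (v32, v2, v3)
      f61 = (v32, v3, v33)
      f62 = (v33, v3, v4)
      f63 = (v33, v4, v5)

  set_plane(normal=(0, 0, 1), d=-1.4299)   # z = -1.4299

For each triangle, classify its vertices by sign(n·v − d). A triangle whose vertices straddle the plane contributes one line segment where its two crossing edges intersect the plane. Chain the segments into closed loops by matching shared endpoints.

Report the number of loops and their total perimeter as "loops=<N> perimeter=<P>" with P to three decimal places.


Straddling triangles (16 of 64):
  (v1,v6,v2) [--+] → (0.789137, 0.723704, -1.4299)–(1.08889, 0, -1.4299)  len=0.7833
  (v2,v6,v7) [+-+] → (0.789137, 0.723704, -1.4299)–(0.769971, 0.769971, -1.4299)  len=0.0501
  (v6,v10,v7) [--+] → (0.046267, 1.06973, -1.4299)–(0.769971, 0.769971, -1.4299)  len=0.7833
  (v7,v10,v11) [+-+] → (0.046267, 1.06973, -1.4299)–(0, 1.08889, -1.4299)  len=0.0501
  (v10,v14,v11) [--+] → (-0.723704, 0.789137, -1.4299)–(0, 1.08889, -1.4299)  len=0.7833
  (v11,v14,v15) [+-+] → (-0.723704, 0.789137, -1.4299)–(-0.769971, 0.769971, -1.4299)  len=0.0501
  (v14,v18,v15) [--+] → (-1.06973, 0.046267, -1.4299)–(-0.769971, 0.769971, -1.4299)  len=0.7833
  (v15,v18,v19) [+-+] → (-1.06973, 0.046267, -1.4299)–(-1.08889, 0, -1.4299)  len=0.0501
  (v18,v22,v19) [--+] → (-0.789137, -0.723704, -1.4299)–(-1.08889, 0, -1.4299)  len=0.7833
  (v19,v22,v23) [+-+] → (-0.789137, -0.723704, -1.4299)–(-0.769971, -0.769971, -1.4299)  len=0.0501
  (v22,v26,v23) [--+] → (-0.046267, -1.06973, -1.4299)–(-0.769971, -0.769971, -1.4299)  len=0.7833
  (v23,v26,v27) [+-+] → (-0.046267, -1.06973, -1.4299)–(0, -1.08889, -1.4299)  len=0.0501
  (v26,v30,v27) [--+] → (0.723704, -0.789137, -1.4299)–(0, -1.08889, -1.4299)  len=0.7833
  (v27,v30,v31) [+-+] → (0.723704, -0.789137, -1.4299)–(0.769971, -0.769971, -1.4299)  len=0.0501
  (v30,v1,v31) [--+] → (1.06973, -0.046267, -1.4299)–(0.769971, -0.769971, -1.4299)  len=0.7833
  (v31,v1,v2) [+-+] → (1.06973, -0.046267, -1.4299)–(1.08889, 0, -1.4299)  len=0.0501

Chained into 1 loop(s):
  loop 1: 16 segments, perimeter = 6.6673
Total perimeter = 6.667

loops=1 perimeter=6.667


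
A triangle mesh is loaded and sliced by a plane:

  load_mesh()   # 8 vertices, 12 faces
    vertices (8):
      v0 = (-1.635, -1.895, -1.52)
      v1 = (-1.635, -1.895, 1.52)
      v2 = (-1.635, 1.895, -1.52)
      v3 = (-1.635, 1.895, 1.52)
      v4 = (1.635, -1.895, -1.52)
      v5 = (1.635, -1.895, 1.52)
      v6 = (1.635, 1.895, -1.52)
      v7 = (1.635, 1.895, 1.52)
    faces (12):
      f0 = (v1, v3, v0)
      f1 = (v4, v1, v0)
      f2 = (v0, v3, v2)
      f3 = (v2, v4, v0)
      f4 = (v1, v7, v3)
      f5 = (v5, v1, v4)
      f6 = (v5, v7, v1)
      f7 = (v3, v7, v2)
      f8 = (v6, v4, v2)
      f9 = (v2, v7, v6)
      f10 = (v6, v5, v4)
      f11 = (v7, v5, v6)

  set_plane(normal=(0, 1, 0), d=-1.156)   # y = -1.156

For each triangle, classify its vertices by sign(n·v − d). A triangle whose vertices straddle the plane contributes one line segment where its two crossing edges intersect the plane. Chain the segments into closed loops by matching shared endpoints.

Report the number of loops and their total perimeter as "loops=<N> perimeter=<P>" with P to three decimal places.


loops=1 perimeter=12.620

Straddling triangles (8 of 12):
  (v1,v3,v0) [-+-] → (-1.635, -1.156, 1.52)–(-1.635, -1.156, -0.92724)  len=2.4472
  (v0,v3,v2) [-++] → (-1.635, -1.156, -0.92724)–(-1.635, -1.156, -1.52)  len=0.5928
  (v2,v4,v0) [+--] → (0.997393, -1.156, -1.52)–(-1.635, -1.156, -1.52)  len=2.6324
  (v1,v7,v3) [-++] → (-0.997393, -1.156, 1.52)–(-1.635, -1.156, 1.52)  len=0.6376
  (v5,v7,v1) [-+-] → (1.635, -1.156, 1.52)–(-0.997393, -1.156, 1.52)  len=2.6324
  (v6,v4,v2) [+-+] → (1.635, -1.156, -1.52)–(0.997393, -1.156, -1.52)  len=0.6376
  (v6,v5,v4) [+--] → (1.635, -1.156, 0.92724)–(1.635, -1.156, -1.52)  len=2.4472
  (v7,v5,v6) [+-+] → (1.635, -1.156, 1.52)–(1.635, -1.156, 0.92724)  len=0.5928

Chained into 1 loop(s):
  loop 1: 8 segments, perimeter = 12.6200
Total perimeter = 12.620


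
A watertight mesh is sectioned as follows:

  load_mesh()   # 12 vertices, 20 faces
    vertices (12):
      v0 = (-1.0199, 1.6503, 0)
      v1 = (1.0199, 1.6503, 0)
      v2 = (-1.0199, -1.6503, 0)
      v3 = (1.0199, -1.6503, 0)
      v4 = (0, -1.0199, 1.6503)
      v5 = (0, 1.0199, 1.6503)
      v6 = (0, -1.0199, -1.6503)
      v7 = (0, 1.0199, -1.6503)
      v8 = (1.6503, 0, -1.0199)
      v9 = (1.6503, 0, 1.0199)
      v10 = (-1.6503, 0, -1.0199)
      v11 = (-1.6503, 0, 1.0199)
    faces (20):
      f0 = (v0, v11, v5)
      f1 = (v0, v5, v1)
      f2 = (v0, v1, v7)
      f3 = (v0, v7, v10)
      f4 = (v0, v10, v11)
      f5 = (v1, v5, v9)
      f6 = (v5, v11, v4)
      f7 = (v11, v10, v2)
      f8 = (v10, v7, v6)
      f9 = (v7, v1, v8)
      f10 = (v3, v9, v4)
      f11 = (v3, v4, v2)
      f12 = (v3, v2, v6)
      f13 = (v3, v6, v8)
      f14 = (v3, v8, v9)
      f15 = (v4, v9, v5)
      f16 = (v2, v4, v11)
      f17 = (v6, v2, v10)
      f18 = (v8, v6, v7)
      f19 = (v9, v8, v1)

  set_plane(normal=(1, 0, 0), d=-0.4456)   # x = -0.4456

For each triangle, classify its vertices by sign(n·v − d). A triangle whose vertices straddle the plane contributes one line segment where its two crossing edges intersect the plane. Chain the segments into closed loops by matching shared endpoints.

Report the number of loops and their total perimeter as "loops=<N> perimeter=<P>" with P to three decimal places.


loops=1 perimeter=10.073

Straddling triangles (10 of 20):
  (v0,v11,v5) [--+] → (-0.4456, 0.744515, 1.48008)–(-0.4456, 1.29533, 0.929275)  len=0.7790
  (v0,v5,v1) [-++] → (-0.4456, 1.29533, 0.929275)–(-0.4456, 1.6503, 0)  len=0.9948
  (v0,v1,v7) [-++] → (-0.4456, 1.6503, 0)–(-0.4456, 1.29533, -0.929275)  len=0.9948
  (v0,v7,v10) [-+-] → (-0.4456, 1.29533, -0.929275)–(-0.4456, 0.744515, -1.48008)  len=0.7790
  (v5,v11,v4) [+-+] → (-0.4456, 0.744515, 1.48008)–(-0.4456, -0.744515, 1.48008)  len=1.4890
  (v10,v7,v6) [-++] → (-0.4456, 0.744515, -1.48008)–(-0.4456, -0.744515, -1.48008)  len=1.4890
  (v3,v4,v2) [++-] → (-0.4456, -1.29533, 0.929275)–(-0.4456, -1.6503, 0)  len=0.9948
  (v3,v2,v6) [+-+] → (-0.4456, -1.6503, 0)–(-0.4456, -1.29533, -0.929275)  len=0.9948
  (v2,v4,v11) [-+-] → (-0.4456, -1.29533, 0.929275)–(-0.4456, -0.744515, 1.48008)  len=0.7790
  (v6,v2,v10) [+--] → (-0.4456, -1.29533, -0.929275)–(-0.4456, -0.744515, -1.48008)  len=0.7790

Chained into 1 loop(s):
  loop 1: 10 segments, perimeter = 10.0730
Total perimeter = 10.073


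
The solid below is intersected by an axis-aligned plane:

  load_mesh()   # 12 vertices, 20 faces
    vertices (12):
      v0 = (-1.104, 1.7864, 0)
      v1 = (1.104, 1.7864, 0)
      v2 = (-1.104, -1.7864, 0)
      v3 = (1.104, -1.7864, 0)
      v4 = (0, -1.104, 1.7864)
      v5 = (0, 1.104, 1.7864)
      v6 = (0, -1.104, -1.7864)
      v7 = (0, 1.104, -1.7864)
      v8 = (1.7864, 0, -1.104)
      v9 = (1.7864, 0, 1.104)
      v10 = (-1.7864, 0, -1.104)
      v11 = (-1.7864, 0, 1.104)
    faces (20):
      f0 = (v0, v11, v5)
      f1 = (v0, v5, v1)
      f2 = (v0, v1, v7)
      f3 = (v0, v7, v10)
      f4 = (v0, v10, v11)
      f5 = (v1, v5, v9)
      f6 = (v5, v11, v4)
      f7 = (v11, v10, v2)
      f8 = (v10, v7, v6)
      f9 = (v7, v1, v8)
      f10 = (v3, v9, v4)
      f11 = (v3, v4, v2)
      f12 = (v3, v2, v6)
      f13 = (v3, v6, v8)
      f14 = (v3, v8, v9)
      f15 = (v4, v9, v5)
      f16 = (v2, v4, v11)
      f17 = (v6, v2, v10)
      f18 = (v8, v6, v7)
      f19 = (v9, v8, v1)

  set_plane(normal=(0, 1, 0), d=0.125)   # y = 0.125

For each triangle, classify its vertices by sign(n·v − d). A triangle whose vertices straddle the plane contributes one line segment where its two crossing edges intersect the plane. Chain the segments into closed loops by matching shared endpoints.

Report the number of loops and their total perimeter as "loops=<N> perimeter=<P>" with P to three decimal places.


loops=1 perimeter=11.764

Straddling triangles (10 of 20):
  (v0,v11,v5) [+-+] → (-1.73865, 0.125, 1.02675)–(-1.58414, 0.125, 1.18126)  len=0.2185
  (v0,v7,v10) [++-] → (-1.58414, 0.125, -1.18126)–(-1.73865, 0.125, -1.02675)  len=0.2185
  (v0,v10,v11) [+--] → (-1.73865, 0.125, -1.02675)–(-1.73865, 0.125, 1.02675)  len=2.0535
  (v1,v5,v9) [++-] → (1.58414, 0.125, 1.18126)–(1.73865, 0.125, 1.02675)  len=0.2185
  (v5,v11,v4) [+--] → (-1.58414, 0.125, 1.18126)–(0, 0.125, 1.7864)  len=1.6958
  (v10,v7,v6) [-+-] → (-1.58414, 0.125, -1.18126)–(0, 0.125, -1.7864)  len=1.6958
  (v7,v1,v8) [++-] → (1.73865, 0.125, -1.02675)–(1.58414, 0.125, -1.18126)  len=0.2185
  (v4,v9,v5) [--+] → (1.58414, 0.125, 1.18126)–(0, 0.125, 1.7864)  len=1.6958
  (v8,v6,v7) [--+] → (0, 0.125, -1.7864)–(1.58414, 0.125, -1.18126)  len=1.6958
  (v9,v8,v1) [--+] → (1.73865, 0.125, -1.02675)–(1.73865, 0.125, 1.02675)  len=2.0535

Chained into 1 loop(s):
  loop 1: 10 segments, perimeter = 11.7642
Total perimeter = 11.764
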